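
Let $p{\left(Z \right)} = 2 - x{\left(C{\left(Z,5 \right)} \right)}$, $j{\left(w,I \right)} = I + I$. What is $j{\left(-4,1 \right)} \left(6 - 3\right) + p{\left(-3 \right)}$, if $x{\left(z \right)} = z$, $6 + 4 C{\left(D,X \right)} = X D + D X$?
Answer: $17$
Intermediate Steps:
$C{\left(D,X \right)} = - \frac{3}{2} + \frac{D X}{2}$ ($C{\left(D,X \right)} = - \frac{3}{2} + \frac{X D + D X}{4} = - \frac{3}{2} + \frac{D X + D X}{4} = - \frac{3}{2} + \frac{2 D X}{4} = - \frac{3}{2} + \frac{D X}{2}$)
$j{\left(w,I \right)} = 2 I$
$p{\left(Z \right)} = \frac{7}{2} - \frac{5 Z}{2}$ ($p{\left(Z \right)} = 2 - \left(- \frac{3}{2} + \frac{1}{2} Z 5\right) = 2 - \left(- \frac{3}{2} + \frac{5 Z}{2}\right) = \frac{7}{2} - \frac{5 Z}{2}$)
$j{\left(-4,1 \right)} \left(6 - 3\right) + p{\left(-3 \right)} = 2 \cdot 1 \left(6 - 3\right) + \left(\frac{7}{2} - - \frac{15}{2}\right) = 2 \left(6 - 3\right) + \left(\frac{7}{2} + \frac{15}{2}\right) = 2 \cdot 3 + 11 = 6 + 11 = 17$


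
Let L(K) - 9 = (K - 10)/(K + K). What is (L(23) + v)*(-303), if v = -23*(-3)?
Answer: -1091103/46 ≈ -23720.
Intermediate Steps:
v = 69
L(K) = 9 + (-10 + K)/(2*K) (L(K) = 9 + (K - 10)/(K + K) = 9 + (-10 + K)/((2*K)) = 9 + (-10 + K)*(1/(2*K)) = 9 + (-10 + K)/(2*K))
(L(23) + v)*(-303) = ((19/2 - 5/23) + 69)*(-303) = (427/46 + 69)*(-303) = (3601/46)*(-303) = -1091103/46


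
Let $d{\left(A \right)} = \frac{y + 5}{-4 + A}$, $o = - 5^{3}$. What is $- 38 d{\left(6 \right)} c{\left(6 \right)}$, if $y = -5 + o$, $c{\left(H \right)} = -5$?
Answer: $-11875$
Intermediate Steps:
$o = -125$ ($o = \left(-1\right) 125 = -125$)
$y = -130$ ($y = -5 - 125 = -130$)
$d{\left(A \right)} = - \frac{125}{-4 + A}$ ($d{\left(A \right)} = \frac{-130 + 5}{-4 + A} = - \frac{125}{-4 + A}$)
$- 38 d{\left(6 \right)} c{\left(6 \right)} = - 38 \left(- \frac{125}{-4 + 6}\right) \left(-5\right) = - 38 \left(- \frac{125}{2}\right) \left(-5\right) = - 38 \left(\left(-125\right) \frac{1}{2}\right) \left(-5\right) = \left(-38\right) \left(- \frac{125}{2}\right) \left(-5\right) = 2375 \left(-5\right) = -11875$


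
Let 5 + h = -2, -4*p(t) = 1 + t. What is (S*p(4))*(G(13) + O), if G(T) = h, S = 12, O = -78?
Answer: 1275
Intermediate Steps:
p(t) = -¼ - t/4 (p(t) = -(1 + t)/4 = -¼ - t/4)
h = -7 (h = -5 - 2 = -7)
G(T) = -7
(S*p(4))*(G(13) + O) = (12*(-¼ - ¼*4))*(-7 - 78) = (12*(-¼ - 1))*(-85) = (12*(-5/4))*(-85) = -15*(-85) = 1275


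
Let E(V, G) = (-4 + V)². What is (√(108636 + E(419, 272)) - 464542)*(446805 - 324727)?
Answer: -56710358276 + 122078*√280861 ≈ -5.6646e+10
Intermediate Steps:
(√(108636 + E(419, 272)) - 464542)*(446805 - 324727) = (√(108636 + (-4 + 419)²) - 464542)*(446805 - 324727) = (√(108636 + 415²) - 464542)*122078 = (√(108636 + 172225) - 464542)*122078 = (√280861 - 464542)*122078 = (-464542 + √280861)*122078 = -56710358276 + 122078*√280861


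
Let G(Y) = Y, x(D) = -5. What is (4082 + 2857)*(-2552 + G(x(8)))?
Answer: -17743023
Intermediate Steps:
(4082 + 2857)*(-2552 + G(x(8))) = (4082 + 2857)*(-2552 - 5) = 6939*(-2557) = -17743023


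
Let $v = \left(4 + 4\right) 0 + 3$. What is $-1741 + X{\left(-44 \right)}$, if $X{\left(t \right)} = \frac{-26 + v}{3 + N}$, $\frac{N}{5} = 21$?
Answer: $- \frac{188051}{108} \approx -1741.2$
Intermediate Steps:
$N = 105$ ($N = 5 \cdot 21 = 105$)
$v = 3$ ($v = 8 \cdot 0 + 3 = 0 + 3 = 3$)
$X{\left(t \right)} = - \frac{23}{108}$ ($X{\left(t \right)} = \frac{-26 + 3}{3 + 105} = - \frac{23}{108}$)
$-1741 + X{\left(-44 \right)} = -1741 - \frac{23}{108} = - \frac{188051}{108}$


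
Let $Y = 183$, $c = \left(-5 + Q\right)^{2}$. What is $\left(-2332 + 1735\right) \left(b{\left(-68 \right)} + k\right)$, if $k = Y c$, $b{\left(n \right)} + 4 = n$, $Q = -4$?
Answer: $-8806347$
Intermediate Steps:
$c = 81$ ($c = \left(-5 - 4\right)^{2} = \left(-9\right)^{2} = 81$)
$b{\left(n \right)} = -4 + n$
$k = 14823$ ($k = 183 \cdot 81 = 14823$)
$\left(-2332 + 1735\right) \left(b{\left(-68 \right)} + k\right) = \left(-2332 + 1735\right) \left(\left(-4 - 68\right) + 14823\right) = - 597 \left(-72 + 14823\right) = \left(-597\right) 14751 = -8806347$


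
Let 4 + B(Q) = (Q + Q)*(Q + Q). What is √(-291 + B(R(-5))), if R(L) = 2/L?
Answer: I*√7359/5 ≈ 17.157*I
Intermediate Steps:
B(Q) = -4 + 4*Q² (B(Q) = -4 + (Q + Q)*(Q + Q) = -4 + (2*Q)*(2*Q) = -4 + 4*Q²)
√(-291 + B(R(-5))) = √(-291 + (-4 + 4*(2/(-5))²)) = √(-291 + (-4 + 4*(2*(-⅕))²)) = √(-291 + (-4 + 4*(-⅖)²)) = √(-291 + (-4 + 4*(4/25))) = √(-291 + (-4 + 16/25)) = √(-291 - 84/25) = √(-7359/25) = I*√7359/5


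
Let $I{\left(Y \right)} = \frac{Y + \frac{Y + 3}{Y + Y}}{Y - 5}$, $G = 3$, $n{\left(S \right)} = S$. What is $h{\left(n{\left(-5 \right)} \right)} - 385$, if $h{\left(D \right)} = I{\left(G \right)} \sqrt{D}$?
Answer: $-385 - 2 i \sqrt{5} \approx -385.0 - 4.4721 i$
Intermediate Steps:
$I{\left(Y \right)} = \frac{Y + \frac{3 + Y}{2 Y}}{-5 + Y}$
$h{\left(D \right)} = - 2 \sqrt{D}$ ($h{\left(D \right)} = \frac{3 + 3 + 2 \cdot 3^{2}}{2 \cdot 3 \left(-5 + 3\right)} \sqrt{D} = \frac{1}{2} \cdot \frac{1}{3} \frac{1}{-2} \left(3 + 3 + 2 \cdot 9\right) \sqrt{D} = \frac{1}{2} \cdot \frac{1}{3} \left(- \frac{1}{2}\right) \left(3 + 3 + 18\right) \sqrt{D} = \frac{1}{2} \cdot \frac{1}{3} \left(- \frac{1}{2}\right) 24 \sqrt{D} = - 2 \sqrt{D}$)
$h{\left(n{\left(-5 \right)} \right)} - 385 = - 2 \sqrt{-5} - 385 = - 2 i \sqrt{5} - 385 = -385 - 2 i \sqrt{5}$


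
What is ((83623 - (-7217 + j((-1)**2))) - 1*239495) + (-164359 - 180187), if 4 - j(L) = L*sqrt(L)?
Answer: -493204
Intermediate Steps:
j(L) = 4 - L**(3/2) (j(L) = 4 - L*sqrt(L) = 4 - L**(3/2))
((83623 - (-7217 + j((-1)**2))) - 1*239495) + (-164359 - 180187) = ((83623 - (-7217 + (4 - ((-1)**2)**(3/2)))) - 1*239495) + (-164359 - 180187) = ((83623 - (-7217 + (4 - 1**(3/2)))) - 239495) - 344546 = ((83623 - (-7217 + (4 - 1*1))) - 239495) - 344546 = ((83623 - (-7217 + (4 - 1))) - 239495) - 344546 = ((83623 - (-7217 + 3)) - 239495) - 344546 = ((83623 - 1*(-7214)) - 239495) - 344546 = ((83623 + 7214) - 239495) - 344546 = (90837 - 239495) - 344546 = -148658 - 344546 = -493204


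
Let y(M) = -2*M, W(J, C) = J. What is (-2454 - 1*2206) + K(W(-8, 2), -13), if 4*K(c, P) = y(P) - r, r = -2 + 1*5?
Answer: -18617/4 ≈ -4654.3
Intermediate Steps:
r = 3 (r = -2 + 5 = 3)
K(c, P) = -¾ - P/2 (K(c, P) = (-2*P - 1*3)/4 = (-2*P - 3)/4 = (-3 - 2*P)/4 = -¾ - P/2)
(-2454 - 1*2206) + K(W(-8, 2), -13) = (-2454 - 1*2206) + (-¾ - ½*(-13)) = (-2454 - 2206) + (-¾ + 13/2) = -4660 + 23/4 = -18617/4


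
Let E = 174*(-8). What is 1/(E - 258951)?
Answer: -1/260343 ≈ -3.8411e-6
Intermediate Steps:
E = -1392
1/(E - 258951) = 1/(-1392 - 258951) = 1/(-260343) = -1/260343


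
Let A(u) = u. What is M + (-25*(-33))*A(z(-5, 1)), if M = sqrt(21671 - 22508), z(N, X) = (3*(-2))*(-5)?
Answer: 24750 + 3*I*sqrt(93) ≈ 24750.0 + 28.931*I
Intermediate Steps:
z(N, X) = 30 (z(N, X) = -6*(-5) = 30)
M = 3*I*sqrt(93) (M = sqrt(-837) = 3*I*sqrt(93) ≈ 28.931*I)
M + (-25*(-33))*A(z(-5, 1)) = 3*I*sqrt(93) - 25*(-33)*30 = 3*I*sqrt(93) + 825*30 = 3*I*sqrt(93) + 24750 = 24750 + 3*I*sqrt(93)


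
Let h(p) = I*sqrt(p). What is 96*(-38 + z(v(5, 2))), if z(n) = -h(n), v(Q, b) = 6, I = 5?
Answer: -3648 - 480*sqrt(6) ≈ -4823.8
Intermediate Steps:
h(p) = 5*sqrt(p)
z(n) = -5*sqrt(n)
96*(-38 + z(v(5, 2))) = 96*(-38 - 5*sqrt(6)) = -3648 - 480*sqrt(6)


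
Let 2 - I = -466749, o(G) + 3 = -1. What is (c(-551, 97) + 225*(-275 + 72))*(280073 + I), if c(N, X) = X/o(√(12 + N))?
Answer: -34129296682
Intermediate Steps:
o(G) = -4 (o(G) = -3 - 1 = -4)
I = 466751 (I = 2 - 1*(-466749) = 2 + 466749 = 466751)
c(N, X) = -X/4 (c(N, X) = X/(-4) = X*(-¼) = -X/4)
(c(-551, 97) + 225*(-275 + 72))*(280073 + I) = (-¼*97 + 225*(-275 + 72))*(280073 + 466751) = (-97/4 + 225*(-203))*746824 = (-97/4 - 45675)*746824 = -182797/4*746824 = -34129296682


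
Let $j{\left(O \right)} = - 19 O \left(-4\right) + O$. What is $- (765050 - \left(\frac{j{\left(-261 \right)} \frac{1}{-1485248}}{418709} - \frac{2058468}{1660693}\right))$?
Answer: $- \frac{790116534872013486238955}{1032762897507568576} \approx -7.6505 \cdot 10^{5}$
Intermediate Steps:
$j{\left(O \right)} = 77 O$ ($j{\left(O \right)} = 76 O + O = 77 O$)
$- (765050 - \left(\frac{j{\left(-261 \right)} \frac{1}{-1485248}}{418709} - \frac{2058468}{1660693}\right)) = - (765050 - \left(\frac{77 \left(-261\right) \frac{1}{-1485248}}{418709} - \frac{2058468}{1660693}\right)) = - (765050 - \left(\left(-20097\right) \left(- \frac{1}{1485248}\right) \frac{1}{418709} - \frac{2058468}{1660693}\right)) = - (765050 - \left(\frac{20097}{1485248} \cdot \frac{1}{418709} - \frac{2058468}{1660693}\right)) = - (765050 - \left(\frac{20097}{621886704832} - \frac{2058468}{1660693}\right)) = - (765050 - - \frac{1280133848147170155}{1032762897507568576}) = - (765050 + \frac{1280133848147170155}{1032762897507568576}) = \left(-1\right) \frac{790116534872013486238955}{1032762897507568576} = - \frac{790116534872013486238955}{1032762897507568576}$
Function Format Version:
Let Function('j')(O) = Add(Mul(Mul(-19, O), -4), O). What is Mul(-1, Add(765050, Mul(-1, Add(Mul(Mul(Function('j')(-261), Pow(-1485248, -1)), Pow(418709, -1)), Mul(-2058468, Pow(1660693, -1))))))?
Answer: Rational(-790116534872013486238955, 1032762897507568576) ≈ -7.6505e+5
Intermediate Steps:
Function('j')(O) = Mul(77, O) (Function('j')(O) = Add(Mul(76, O), O) = Mul(77, O))
Mul(-1, Add(765050, Mul(-1, Add(Mul(Mul(Function('j')(-261), Pow(-1485248, -1)), Pow(418709, -1)), Mul(-2058468, Pow(1660693, -1)))))) = Mul(-1, Add(765050, Mul(-1, Add(Mul(Mul(Mul(77, -261), Pow(-1485248, -1)), Pow(418709, -1)), Mul(-2058468, Pow(1660693, -1)))))) = Mul(-1, Add(765050, Mul(-1, Add(Mul(Mul(-20097, Rational(-1, 1485248)), Rational(1, 418709)), Mul(-2058468, Rational(1, 1660693)))))) = Mul(-1, Add(765050, Mul(-1, Add(Mul(Rational(20097, 1485248), Rational(1, 418709)), Rational(-2058468, 1660693))))) = Mul(-1, Add(765050, Mul(-1, Add(Rational(20097, 621886704832), Rational(-2058468, 1660693))))) = Mul(-1, Add(765050, Mul(-1, Rational(-1280133848147170155, 1032762897507568576)))) = Mul(-1, Add(765050, Rational(1280133848147170155, 1032762897507568576))) = Mul(-1, Rational(790116534872013486238955, 1032762897507568576)) = Rational(-790116534872013486238955, 1032762897507568576)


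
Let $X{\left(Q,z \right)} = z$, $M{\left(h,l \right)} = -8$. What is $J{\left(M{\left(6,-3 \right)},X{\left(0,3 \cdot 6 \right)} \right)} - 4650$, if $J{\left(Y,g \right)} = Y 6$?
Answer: $-4698$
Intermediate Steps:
$J{\left(Y,g \right)} = 6 Y$
$J{\left(M{\left(6,-3 \right)},X{\left(0,3 \cdot 6 \right)} \right)} - 4650 = 6 \left(-8\right) - 4650 = -48 - 4650 = -4698$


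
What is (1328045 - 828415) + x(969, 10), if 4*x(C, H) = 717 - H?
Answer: 1999227/4 ≈ 4.9981e+5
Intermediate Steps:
x(C, H) = 717/4 - H/4 (x(C, H) = (717 - H)/4 = 717/4 - H/4)
(1328045 - 828415) + x(969, 10) = (1328045 - 828415) + (717/4 - ¼*10) = 499630 + (717/4 - 5/2) = 499630 + 707/4 = 1999227/4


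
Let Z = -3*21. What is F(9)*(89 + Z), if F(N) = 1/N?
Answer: 26/9 ≈ 2.8889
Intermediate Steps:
Z = -63
F(N) = 1/N
F(9)*(89 + Z) = (89 - 63)/9 = (⅑)*26 = 26/9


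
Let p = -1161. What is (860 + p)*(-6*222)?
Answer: 400932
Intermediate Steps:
(860 + p)*(-6*222) = (860 - 1161)*(-6*222) = -301*(-1332) = 400932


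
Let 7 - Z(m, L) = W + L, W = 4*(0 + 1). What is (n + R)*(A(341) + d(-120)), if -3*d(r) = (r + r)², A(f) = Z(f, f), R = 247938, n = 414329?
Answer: -12939372646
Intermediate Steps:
W = 4 (W = 4*1 = 4)
Z(m, L) = 3 - L (Z(m, L) = 7 - (4 + L) = 7 + (-4 - L) = 3 - L)
A(f) = 3 - f
d(r) = -4*r²/3 (d(r) = -(r + r)²/3 = -4*r²/3)
(n + R)*(A(341) + d(-120)) = (414329 + 247938)*((3 - 1*341) - 4/3*(-120)²) = 662267*((3 - 341) - 4/3*14400) = 662267*(-338 - 19200) = 662267*(-19538) = -12939372646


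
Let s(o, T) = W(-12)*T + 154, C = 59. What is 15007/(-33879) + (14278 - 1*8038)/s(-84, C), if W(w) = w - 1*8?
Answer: -12600119/1931103 ≈ -6.5248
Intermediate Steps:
W(w) = -8 + w (W(w) = w - 8 = -8 + w)
s(o, T) = 154 - 20*T (s(o, T) = (-8 - 12)*T + 154 = -20*T + 154 = 154 - 20*T)
15007/(-33879) + (14278 - 1*8038)/s(-84, C) = 15007/(-33879) + (14278 - 1*8038)/(154 - 20*59) = 15007*(-1/33879) + (14278 - 8038)/(154 - 1180) = -15007/33879 + 6240/(-1026) = -15007/33879 + 6240*(-1/1026) = -15007/33879 - 1040/171 = -12600119/1931103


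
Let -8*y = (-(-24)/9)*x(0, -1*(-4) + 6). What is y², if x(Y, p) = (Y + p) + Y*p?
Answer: 100/9 ≈ 11.111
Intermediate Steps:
x(Y, p) = Y + p + Y*p
y = -10/3 (y = -(-(-24)/9)*(0 + (-1*(-4) + 6) + 0*(-1*(-4) + 6))/8 = -(-(-24)/9)*(0 + (4 + 6) + 0*(4 + 6))/8 = -(-4*(-⅔))*(0 + 10 + 0*10)/8 = -(0 + 10 + 0)/3 = -10/3 ≈ -3.3333)
y² = (-10/3)² = 100/9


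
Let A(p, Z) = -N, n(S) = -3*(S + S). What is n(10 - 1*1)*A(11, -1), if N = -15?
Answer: -810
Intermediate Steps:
n(S) = -6*S
A(p, Z) = 15 (A(p, Z) = -1*(-15) = 15)
n(10 - 1*1)*A(11, -1) = -6*(10 - 1*1)*15 = -6*(10 - 1)*15 = -6*9*15 = -54*15 = -810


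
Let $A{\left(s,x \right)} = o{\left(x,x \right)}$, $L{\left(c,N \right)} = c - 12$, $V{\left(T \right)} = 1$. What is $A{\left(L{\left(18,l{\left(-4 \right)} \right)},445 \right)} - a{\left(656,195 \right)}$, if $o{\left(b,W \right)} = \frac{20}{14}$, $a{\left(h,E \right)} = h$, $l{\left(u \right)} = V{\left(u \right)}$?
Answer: $- \frac{4582}{7} \approx -654.57$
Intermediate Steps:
$l{\left(u \right)} = 1$
$L{\left(c,N \right)} = -12 + c$
$o{\left(b,W \right)} = \frac{10}{7}$ ($o{\left(b,W \right)} = 20 \cdot \frac{1}{14} = \frac{10}{7}$)
$A{\left(s,x \right)} = \frac{10}{7}$
$A{\left(L{\left(18,l{\left(-4 \right)} \right)},445 \right)} - a{\left(656,195 \right)} = \frac{10}{7} - 656 = - \frac{4582}{7}$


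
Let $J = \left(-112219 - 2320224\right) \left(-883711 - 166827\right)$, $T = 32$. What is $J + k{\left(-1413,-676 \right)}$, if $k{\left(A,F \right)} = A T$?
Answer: $2555373759118$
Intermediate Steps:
$k{\left(A,F \right)} = 32 A$ ($k{\left(A,F \right)} = A 32 = 32 A$)
$J = 2555373804334$ ($J = \left(-2432443\right) \left(-1050538\right) = 2555373804334$)
$J + k{\left(-1413,-676 \right)} = 2555373804334 + 32 \left(-1413\right) = 2555373804334 - 45216 = 2555373759118$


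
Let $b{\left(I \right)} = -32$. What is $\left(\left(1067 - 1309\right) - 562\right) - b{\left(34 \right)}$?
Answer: $-772$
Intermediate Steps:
$\left(\left(1067 - 1309\right) - 562\right) - b{\left(34 \right)} = \left(\left(1067 - 1309\right) - 562\right) - -32 = \left(-242 - 562\right) + 32 = -804 + 32 = -772$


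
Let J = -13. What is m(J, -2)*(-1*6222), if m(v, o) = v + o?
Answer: 93330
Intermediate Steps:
m(v, o) = o + v
m(J, -2)*(-1*6222) = (-2 - 13)*(-1*6222) = -15*(-6222) = 93330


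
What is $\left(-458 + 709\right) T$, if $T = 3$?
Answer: $753$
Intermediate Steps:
$\left(-458 + 709\right) T = \left(-458 + 709\right) 3 = 251 \cdot 3 = 753$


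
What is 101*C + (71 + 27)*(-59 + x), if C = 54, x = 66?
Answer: 6140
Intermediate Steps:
101*C + (71 + 27)*(-59 + x) = 101*54 + (71 + 27)*(-59 + 66) = 5454 + 98*7 = 5454 + 686 = 6140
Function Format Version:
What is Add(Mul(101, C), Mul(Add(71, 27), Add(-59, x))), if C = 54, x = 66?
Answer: 6140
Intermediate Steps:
Add(Mul(101, C), Mul(Add(71, 27), Add(-59, x))) = Add(Mul(101, 54), Mul(Add(71, 27), Add(-59, 66))) = Add(5454, Mul(98, 7)) = Add(5454, 686) = 6140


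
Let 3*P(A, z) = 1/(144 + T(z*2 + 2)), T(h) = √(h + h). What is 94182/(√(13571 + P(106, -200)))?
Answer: 94182*√6/√((5862673 + 81426*I*√199)/(72 + I*√199)) ≈ 808.47 + 1.301e-5*I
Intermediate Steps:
T(h) = √2*√h (T(h) = √(2*h) = √2*√h)
P(A, z) = 1/(3*(144 + √2*√(2 + 2*z))) (P(A, z) = 1/(3*(144 + √2*√(z*2 + 2))) = 1/(3*(144 + √2*√(2*z + 2))) = 1/(3*(144 + √2*√(2 + 2*z))))
94182/(√(13571 + P(106, -200))) = 94182/(√(13571 + 1/(6*(72 + √(1 - 200))))) = 94182/(√(13571 + 1/(6*(72 + √(-199))))) = 94182/(√(13571 + 1/(6*(72 + I*√199)))) = 94182/√(13571 + 1/(6*(72 + I*√199)))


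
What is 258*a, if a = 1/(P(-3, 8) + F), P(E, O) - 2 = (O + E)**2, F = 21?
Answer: 43/8 ≈ 5.3750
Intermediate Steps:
P(E, O) = 2 + (E + O)**2 (P(E, O) = 2 + (O + E)**2 = 2 + (E + O)**2)
a = 1/48 (a = 1/((2 + (-3 + 8)**2) + 21) = 1/((2 + 5**2) + 21) = 1/((2 + 25) + 21) = 1/(27 + 21) = 1/48 ≈ 0.020833)
258*a = 258*(1/48) = 43/8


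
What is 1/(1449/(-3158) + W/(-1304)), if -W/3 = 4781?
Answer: 2059016/21702849 ≈ 0.094873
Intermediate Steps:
W = -14343 (W = -3*4781 = -14343)
1/(1449/(-3158) + W/(-1304)) = 1/(1449/(-3158) - 14343/(-1304)) = 1/(1449*(-1/3158) - 14343*(-1/1304)) = 1/(-1449/3158 + 14343/1304) = 1/(21702849/2059016) = 2059016/21702849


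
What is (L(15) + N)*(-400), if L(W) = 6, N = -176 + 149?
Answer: 8400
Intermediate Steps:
N = -27
(L(15) + N)*(-400) = (6 - 27)*(-400) = -21*(-400) = 8400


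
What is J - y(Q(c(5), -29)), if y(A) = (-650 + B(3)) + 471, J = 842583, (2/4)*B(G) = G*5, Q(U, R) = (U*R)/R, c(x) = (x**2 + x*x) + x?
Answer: 842732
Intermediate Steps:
c(x) = x + 2*x**2 (c(x) = (x**2 + x**2) + x = 2*x**2 + x = x + 2*x**2)
Q(U, R) = U (Q(U, R) = (R*U)/R = U)
B(G) = 10*G (B(G) = 2*(G*5) = 2*(5*G) = 10*G)
y(A) = -149 (y(A) = (-650 + 10*3) + 471 = (-650 + 30) + 471 = -620 + 471 = -149)
J - y(Q(c(5), -29)) = 842583 - 1*(-149) = 842583 + 149 = 842732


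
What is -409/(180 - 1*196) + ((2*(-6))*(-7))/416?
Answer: 5359/208 ≈ 25.764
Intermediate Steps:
-409/(180 - 1*196) + ((2*(-6))*(-7))/416 = -409/(180 - 196) - 12*(-7)*(1/416) = -409/(-16) + 84*(1/416) = -409*(-1/16) + 21/104 = 409/16 + 21/104 = 5359/208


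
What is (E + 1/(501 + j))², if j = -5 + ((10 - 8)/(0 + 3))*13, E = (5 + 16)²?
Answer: 445792576329/2292196 ≈ 1.9448e+5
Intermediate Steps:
E = 441 (E = 21² = 441)
j = 11/3 (j = -5 + (2/3)*13 = -5 + (2*(⅓))*13 = -5 + (⅔)*13 = -5 + 26/3 = 11/3 ≈ 3.6667)
(E + 1/(501 + j))² = (441 + 1/(501 + 11/3))² = (441 + 1/(1514/3))² = (441 + 3/1514)² = (667677/1514)² = 445792576329/2292196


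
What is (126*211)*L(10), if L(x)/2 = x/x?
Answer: 53172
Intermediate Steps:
L(x) = 2 (L(x) = 2*(x/x) = 2*1 = 2)
(126*211)*L(10) = (126*211)*2 = 26586*2 = 53172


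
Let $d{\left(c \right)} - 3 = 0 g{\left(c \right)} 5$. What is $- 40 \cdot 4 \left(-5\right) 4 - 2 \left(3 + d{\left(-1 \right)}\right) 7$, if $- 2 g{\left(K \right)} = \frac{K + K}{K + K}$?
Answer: $-268800$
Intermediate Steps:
$g{\left(K \right)} = - \frac{1}{2}$ ($g{\left(K \right)} = - \frac{\left(K + K\right) \frac{1}{K + K}}{2} = - \frac{2 K \frac{1}{2 K}}{2} = \left(- \frac{1}{2}\right) 1 = - \frac{1}{2}$)
$d{\left(c \right)} = 3$ ($d{\left(c \right)} = 3 + 0 \left(- \frac{1}{2}\right) 5 = 3 + 0 \cdot 5 = 3 + 0 = 3$)
$- 40 \cdot 4 \left(-5\right) 4 - 2 \left(3 + d{\left(-1 \right)}\right) 7 = - 40 \cdot 4 \left(-5\right) 4 - 2 \left(3 + 3\right) 7 = - 40 \left(\left(-20\right) 4\right) \left(-2\right) 6 \cdot 7 = \left(-40\right) \left(-80\right) \left(\left(-12\right) 7\right) = 3200 \left(-84\right) = -268800$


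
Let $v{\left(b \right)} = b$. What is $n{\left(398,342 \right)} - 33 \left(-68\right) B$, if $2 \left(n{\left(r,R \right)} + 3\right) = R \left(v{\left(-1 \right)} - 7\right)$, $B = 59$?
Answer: $131025$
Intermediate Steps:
$n{\left(r,R \right)} = -3 - 4 R$ ($n{\left(r,R \right)} = -3 + \frac{R \left(-1 - 7\right)}{2} = -3 + \frac{R \left(-8\right)}{2} = -3 + \frac{\left(-8\right) R}{2} = -3 - 4 R$)
$n{\left(398,342 \right)} - 33 \left(-68\right) B = \left(-3 - 1368\right) - 33 \left(-68\right) 59 = \left(-3 - 1368\right) - \left(-2244\right) 59 = -1371 - -132396 = -1371 + 132396 = 131025$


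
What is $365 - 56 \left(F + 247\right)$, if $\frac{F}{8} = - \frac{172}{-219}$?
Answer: $- \frac{3026329}{219} \approx -13819.0$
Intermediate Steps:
$F = \frac{1376}{219}$ ($F = 8 \left(- \frac{172}{-219}\right) = 8 \left(\left(-172\right) \left(- \frac{1}{219}\right)\right) = 8 \cdot \frac{172}{219} = \frac{1376}{219} \approx 6.2831$)
$365 - 56 \left(F + 247\right) = 365 - 56 \left(\frac{1376}{219} + 247\right) = 365 - \frac{3106264}{219} = - \frac{3026329}{219}$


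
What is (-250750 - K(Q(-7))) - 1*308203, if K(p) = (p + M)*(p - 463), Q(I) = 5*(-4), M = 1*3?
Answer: -567164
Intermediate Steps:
M = 3
Q(I) = -20
K(p) = (-463 + p)*(3 + p) (K(p) = (p + 3)*(p - 463) = (3 + p)*(-463 + p) = (-463 + p)*(3 + p))
(-250750 - K(Q(-7))) - 1*308203 = (-250750 - (-1389 + (-20)² - 460*(-20))) - 1*308203 = (-250750 - (-1389 + 400 + 9200)) - 308203 = (-250750 - 1*8211) - 308203 = (-250750 - 8211) - 308203 = -258961 - 308203 = -567164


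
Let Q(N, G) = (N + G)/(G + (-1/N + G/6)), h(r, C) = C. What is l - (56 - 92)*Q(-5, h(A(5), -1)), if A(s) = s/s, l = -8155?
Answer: -230015/29 ≈ -7931.6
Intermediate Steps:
A(s) = 1
Q(N, G) = (G + N)/(-1/N + 7*G/6) (Q(N, G) = (G + N)/(G + (-1/N + G*(⅙))) = (G + N)/(G + (-1/N + G/6)) = (G + N)/(-1/N + 7*G/6))
l - (56 - 92)*Q(-5, h(A(5), -1)) = -8155 - (56 - 92)*6*(-5)*(-1 - 5)/(-6 + 7*(-1)*(-5)) = -8155 - (-36)*6*(-5)*(-6)/(-6 + 35) = -8155 - (-36)*6*(-5)*(-6)/29 = -8155 - (-36)*6*(-5)*(1/29)*(-6) = -8155 - (-36)*180/29 = -8155 - 1*(-6480/29) = -8155 + 6480/29 = -230015/29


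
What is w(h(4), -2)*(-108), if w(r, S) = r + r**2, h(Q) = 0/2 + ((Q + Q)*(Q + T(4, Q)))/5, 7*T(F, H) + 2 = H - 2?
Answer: -127872/25 ≈ -5114.9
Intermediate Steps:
T(F, H) = -4/7 + H/7 (T(F, H) = -2/7 + (H - 2)/7 = -2/7 + (-2 + H)/7 = -2/7 + (-2/7 + H/7) = -4/7 + H/7)
h(Q) = 2*Q*(-4/7 + 8*Q/7)/5 (h(Q) = 0/2 + ((Q + Q)*(Q + (-4/7 + Q/7)))/5 = 0*(1/2) + ((2*Q)*(-4/7 + 8*Q/7))*(1/5) = 0 + (2*Q*(-4/7 + 8*Q/7))*(1/5) = 0 + 2*Q*(-4/7 + 8*Q/7)/5 = 2*Q*(-4/7 + 8*Q/7)/5)
w(h(4), -2)*(-108) = (((8/35)*4*(-1 + 2*4))*(1 + (8/35)*4*(-1 + 2*4)))*(-108) = (((8/35)*4*(-1 + 8))*(1 + (8/35)*4*(-1 + 8)))*(-108) = (((8/35)*4*7)*(1 + (8/35)*4*7))*(-108) = (32*(1 + 32/5)/5)*(-108) = ((32/5)*(37/5))*(-108) = (1184/25)*(-108) = -127872/25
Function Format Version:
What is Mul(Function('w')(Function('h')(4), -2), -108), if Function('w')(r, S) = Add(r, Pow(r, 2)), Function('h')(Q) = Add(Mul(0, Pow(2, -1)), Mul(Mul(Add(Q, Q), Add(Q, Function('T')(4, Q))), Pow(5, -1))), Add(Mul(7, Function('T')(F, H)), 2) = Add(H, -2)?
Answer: Rational(-127872, 25) ≈ -5114.9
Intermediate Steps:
Function('T')(F, H) = Add(Rational(-4, 7), Mul(Rational(1, 7), H)) (Function('T')(F, H) = Add(Rational(-2, 7), Mul(Rational(1, 7), Add(H, -2))) = Add(Rational(-2, 7), Mul(Rational(1, 7), Add(-2, H))) = Add(Rational(-2, 7), Add(Rational(-2, 7), Mul(Rational(1, 7), H))) = Add(Rational(-4, 7), Mul(Rational(1, 7), H)))
Function('h')(Q) = Mul(Rational(2, 5), Q, Add(Rational(-4, 7), Mul(Rational(8, 7), Q))) (Function('h')(Q) = Add(Mul(0, Pow(2, -1)), Mul(Mul(Add(Q, Q), Add(Q, Add(Rational(-4, 7), Mul(Rational(1, 7), Q)))), Pow(5, -1))) = Add(Mul(0, Rational(1, 2)), Mul(Mul(Mul(2, Q), Add(Rational(-4, 7), Mul(Rational(8, 7), Q))), Rational(1, 5))) = Add(0, Mul(Mul(2, Q, Add(Rational(-4, 7), Mul(Rational(8, 7), Q))), Rational(1, 5))) = Add(0, Mul(Rational(2, 5), Q, Add(Rational(-4, 7), Mul(Rational(8, 7), Q)))) = Mul(Rational(2, 5), Q, Add(Rational(-4, 7), Mul(Rational(8, 7), Q))))
Mul(Function('w')(Function('h')(4), -2), -108) = Mul(Mul(Mul(Rational(8, 35), 4, Add(-1, Mul(2, 4))), Add(1, Mul(Rational(8, 35), 4, Add(-1, Mul(2, 4))))), -108) = Mul(Mul(Mul(Rational(8, 35), 4, Add(-1, 8)), Add(1, Mul(Rational(8, 35), 4, Add(-1, 8)))), -108) = Mul(Mul(Mul(Rational(8, 35), 4, 7), Add(1, Mul(Rational(8, 35), 4, 7))), -108) = Mul(Mul(Rational(32, 5), Add(1, Rational(32, 5))), -108) = Mul(Mul(Rational(32, 5), Rational(37, 5)), -108) = Mul(Rational(1184, 25), -108) = Rational(-127872, 25)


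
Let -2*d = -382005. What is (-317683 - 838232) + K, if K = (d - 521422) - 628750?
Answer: -4230169/2 ≈ -2.1151e+6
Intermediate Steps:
d = 382005/2 (d = -½*(-382005) = 382005/2 ≈ 1.9100e+5)
K = -1918339/2 (K = (382005/2 - 521422) - 628750 = -660839/2 - 628750 = -1918339/2 ≈ -9.5917e+5)
(-317683 - 838232) + K = (-317683 - 838232) - 1918339/2 = -1155915 - 1918339/2 = -4230169/2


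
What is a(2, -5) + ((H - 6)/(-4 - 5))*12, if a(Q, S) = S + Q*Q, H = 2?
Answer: 13/3 ≈ 4.3333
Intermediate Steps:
a(Q, S) = S + Q²
a(2, -5) + ((H - 6)/(-4 - 5))*12 = (-5 + 2²) + ((2 - 6)/(-4 - 5))*12 = (-5 + 4) - 4/(-9)*12 = -1 - 4*(-⅑)*12 = -1 + (4/9)*12 = -1 + 16/3 = 13/3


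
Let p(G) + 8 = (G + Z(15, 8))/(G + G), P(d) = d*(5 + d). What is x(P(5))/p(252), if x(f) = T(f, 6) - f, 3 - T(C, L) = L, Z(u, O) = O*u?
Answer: 2226/305 ≈ 7.2984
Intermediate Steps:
T(C, L) = 3 - L
x(f) = -3 - f (x(f) = (3 - 1*6) - f = (3 - 6) - f = -3 - f)
p(G) = -8 + (120 + G)/(2*G) (p(G) = -8 + (G + 8*15)/(G + G) = -8 + (G + 120)/((2*G)) = -8 + (120 + G)*(1/(2*G)) = -8 + (120 + G)/(2*G))
x(P(5))/p(252) = (-3 - 5*(5 + 5))/(-15/2 + 60/252) = (-3 - 5*10)/(-15/2 + 60*(1/252)) = (-3 - 1*50)/(-15/2 + 5/21) = (-3 - 50)/(-305/42) = -53*(-42/305) = 2226/305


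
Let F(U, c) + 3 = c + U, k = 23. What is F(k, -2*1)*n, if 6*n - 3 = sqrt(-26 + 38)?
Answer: 9 + 6*sqrt(3) ≈ 19.392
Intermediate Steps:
F(U, c) = -3 + U + c (F(U, c) = -3 + (c + U) = -3 + (U + c) = -3 + U + c)
n = 1/2 + sqrt(3)/3 (n = 1/2 + sqrt(-26 + 38)/6 = 1/2 + sqrt(12)/6 = 1/2 + (2*sqrt(3))/6 = 1/2 + sqrt(3)/3 ≈ 1.0774)
F(k, -2*1)*n = (-3 + 23 - 2*1)*(1/2 + sqrt(3)/3) = (-3 + 23 - 2)*(1/2 + sqrt(3)/3) = 18*(1/2 + sqrt(3)/3) = 9 + 6*sqrt(3)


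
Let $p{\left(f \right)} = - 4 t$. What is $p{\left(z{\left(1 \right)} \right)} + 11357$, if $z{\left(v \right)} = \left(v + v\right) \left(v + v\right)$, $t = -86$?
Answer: $11701$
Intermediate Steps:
$z{\left(v \right)} = 4 v^{2}$ ($z{\left(v \right)} = 2 v 2 v = 4 v^{2}$)
$p{\left(f \right)} = 344$ ($p{\left(f \right)} = \left(-4\right) \left(-86\right) = 344$)
$p{\left(z{\left(1 \right)} \right)} + 11357 = 344 + 11357 = 11701$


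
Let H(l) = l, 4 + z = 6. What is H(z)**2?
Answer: 4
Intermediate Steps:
z = 2 (z = -4 + 6 = 2)
H(z)**2 = 2**2 = 4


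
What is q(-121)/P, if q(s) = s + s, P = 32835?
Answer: -22/2985 ≈ -0.0073702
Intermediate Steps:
q(s) = 2*s
q(-121)/P = (2*(-121))/32835 = -242*1/32835 = -22/2985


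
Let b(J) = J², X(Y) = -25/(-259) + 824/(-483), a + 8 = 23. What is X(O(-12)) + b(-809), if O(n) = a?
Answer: 1670885884/2553 ≈ 6.5448e+5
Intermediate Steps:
a = 15 (a = -8 + 23 = 15)
O(n) = 15
X(Y) = -4109/2553 (X(Y) = -25*(-1/259) + 824*(-1/483) = 25/259 - 824/483 = -4109/2553)
X(O(-12)) + b(-809) = -4109/2553 + (-809)² = -4109/2553 + 654481 = 1670885884/2553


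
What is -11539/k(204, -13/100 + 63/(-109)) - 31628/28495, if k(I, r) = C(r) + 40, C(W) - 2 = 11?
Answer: -330480089/1510235 ≈ -218.83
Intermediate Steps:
C(W) = 13 (C(W) = 2 + 11 = 13)
k(I, r) = 53 (k(I, r) = 13 + 40 = 53)
-11539/k(204, -13/100 + 63/(-109)) - 31628/28495 = -11539/53 - 31628/28495 = -330480089/1510235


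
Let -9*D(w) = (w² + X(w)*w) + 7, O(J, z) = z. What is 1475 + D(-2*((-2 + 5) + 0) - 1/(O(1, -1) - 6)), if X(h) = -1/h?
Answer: 648500/441 ≈ 1470.5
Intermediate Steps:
D(w) = -⅔ - w²/9 (D(w) = -((w² + (-1/w)*w) + 7)/9 = -((w² - 1) + 7)/9 = -((-1 + w²) + 7)/9 = -(6 + w²)/9 = -⅔ - w²/9)
1475 + D(-2*((-2 + 5) + 0) - 1/(O(1, -1) - 6)) = 1475 + (-⅔ - (-2*((-2 + 5) + 0) - 1/(-1 - 6))²/9) = 1475 + (-⅔ - (-2*(3 + 0) - 1/(-7))²/9) = 1475 + (-⅔ - (-2*3 - 1*(-⅐))²/9) = 1475 + (-⅔ - (-6 + ⅐)²/9) = 1475 + (-⅔ - (-41/7)²/9) = 1475 + (-⅔ - ⅑*1681/49) = 1475 + (-⅔ - 1681/441) = 1475 - 1975/441 = 648500/441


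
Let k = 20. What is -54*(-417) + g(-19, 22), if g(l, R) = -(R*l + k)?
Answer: 22916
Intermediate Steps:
g(l, R) = -20 - R*l (g(l, R) = -(R*l + 20) = -(20 + R*l) = -20 - R*l)
-54*(-417) + g(-19, 22) = -54*(-417) + (-20 - 1*22*(-19)) = 22518 + (-20 + 418) = 22518 + 398 = 22916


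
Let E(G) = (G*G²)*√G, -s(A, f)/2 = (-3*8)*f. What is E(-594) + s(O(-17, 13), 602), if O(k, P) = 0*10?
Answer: 28896 - 628753752*I*√66 ≈ 28896.0 - 5.108e+9*I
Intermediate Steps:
O(k, P) = 0
s(A, f) = 48*f (s(A, f) = -2*(-3*8)*f = -(-48)*f = 48*f)
E(G) = G^(7/2) (E(G) = G³*√G = G^(7/2))
E(-594) + s(O(-17, 13), 602) = (-594)^(7/2) + 48*602 = -628753752*I*√66 + 28896 = 28896 - 628753752*I*√66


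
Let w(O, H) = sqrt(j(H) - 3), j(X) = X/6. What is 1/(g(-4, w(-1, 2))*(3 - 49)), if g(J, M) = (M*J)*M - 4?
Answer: -3/920 ≈ -0.0032609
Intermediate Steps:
j(X) = X/6 (j(X) = X*(1/6) = X/6)
w(O, H) = sqrt(-3 + H/6) (w(O, H) = sqrt(H/6 - 3) = sqrt(-3 + H/6))
g(J, M) = -4 + J*M**2 (g(J, M) = (J*M)*M - 4 = J*M**2 - 4 = -4 + J*M**2)
1/(g(-4, w(-1, 2))*(3 - 49)) = 1/((-4 - 4*(sqrt(-108 + 6*2)/6)**2)*(3 - 49)) = 1/((-4 - 4*(sqrt(-108 + 12)/6)**2)*(-46)) = 1/((-4 - 4*(sqrt(-96)/6)**2)*(-46)) = 1/((-4 - 4*((4*I*sqrt(6))/6)**2)*(-46)) = 1/((-4 - 4*(2*I*sqrt(6)/3)**2)*(-46)) = 1/((-4 - 4*(-8/3))*(-46)) = 1/((-4 + 32/3)*(-46)) = 1/((20/3)*(-46)) = 1/(-920/3) = -3/920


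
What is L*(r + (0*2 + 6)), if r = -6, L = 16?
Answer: 0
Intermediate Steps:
L*(r + (0*2 + 6)) = 16*(-6 + (0*2 + 6)) = 16*(-6 + (0 + 6)) = 16*(-6 + 6) = 16*0 = 0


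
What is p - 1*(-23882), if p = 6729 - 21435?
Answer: 9176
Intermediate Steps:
p = -14706
p - 1*(-23882) = -14706 - 1*(-23882) = -14706 + 23882 = 9176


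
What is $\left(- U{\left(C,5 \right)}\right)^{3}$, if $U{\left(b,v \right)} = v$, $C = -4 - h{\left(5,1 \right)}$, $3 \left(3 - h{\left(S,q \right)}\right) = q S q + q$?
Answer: $-125$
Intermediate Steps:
$h{\left(S,q \right)} = 3 - \frac{q}{3} - \frac{S q^{2}}{3}$ ($h{\left(S,q \right)} = 3 - \frac{q S q + q}{3} = 3 - \frac{S q q + q}{3} = 3 - \frac{S q^{2} + q}{3} = 3 - \frac{q + S q^{2}}{3} = 3 - \left(\frac{q}{3} + \frac{S q^{2}}{3}\right) = 3 - \frac{q}{3} - \frac{S q^{2}}{3}$)
$C = -5$ ($C = -4 - \left(3 - \frac{1}{3} - \frac{5 \cdot 1^{2}}{3}\right) = -4 - \left(3 - \frac{1}{3} - \frac{5}{3} \cdot 1\right) = -4 - \left(3 - \frac{1}{3} - \frac{5}{3}\right) = -4 - 1 = -5$)
$\left(- U{\left(C,5 \right)}\right)^{3} = \left(\left(-1\right) 5\right)^{3} = \left(-5\right)^{3} = -125$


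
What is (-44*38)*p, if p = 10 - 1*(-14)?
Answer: -40128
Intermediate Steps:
p = 24 (p = 10 + 14 = 24)
(-44*38)*p = -44*38*24 = -1672*24 = -40128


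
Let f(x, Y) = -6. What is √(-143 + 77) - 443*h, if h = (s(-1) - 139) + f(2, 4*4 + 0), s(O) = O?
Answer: 64678 + I*√66 ≈ 64678.0 + 8.124*I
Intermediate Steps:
h = -146 (h = (-1 - 139) - 6 = -140 - 6 = -146)
√(-143 + 77) - 443*h = √(-143 + 77) - 443*(-146) = √(-66) + 64678 = I*√66 + 64678 = 64678 + I*√66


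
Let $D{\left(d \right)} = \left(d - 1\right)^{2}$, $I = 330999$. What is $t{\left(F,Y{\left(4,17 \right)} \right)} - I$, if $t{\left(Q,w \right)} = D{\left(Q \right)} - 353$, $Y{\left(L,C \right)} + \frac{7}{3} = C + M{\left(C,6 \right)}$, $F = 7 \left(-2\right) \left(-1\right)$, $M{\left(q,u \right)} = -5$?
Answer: $-331183$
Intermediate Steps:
$F = 14$ ($F = \left(-14\right) \left(-1\right) = 14$)
$Y{\left(L,C \right)} = - \frac{22}{3} + C$ ($Y{\left(L,C \right)} = - \frac{7}{3} + \left(C - 5\right) = - \frac{7}{3} + \left(-5 + C\right) = - \frac{22}{3} + C$)
$D{\left(d \right)} = \left(-1 + d\right)^{2}$
$t{\left(Q,w \right)} = -353 + \left(-1 + Q\right)^{2}$ ($t{\left(Q,w \right)} = \left(-1 + Q\right)^{2} - 353 = -353 + \left(-1 + Q\right)^{2}$)
$t{\left(F,Y{\left(4,17 \right)} \right)} - I = \left(-353 + \left(-1 + 14\right)^{2}\right) - 330999 = \left(-353 + 13^{2}\right) - 330999 = \left(-353 + 169\right) - 330999 = -184 - 330999 = -331183$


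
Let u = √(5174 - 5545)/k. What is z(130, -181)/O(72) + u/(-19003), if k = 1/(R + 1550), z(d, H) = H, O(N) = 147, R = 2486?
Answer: -181/147 - 4036*I*√371/19003 ≈ -1.2313 - 4.0909*I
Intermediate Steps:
k = 1/4036 (k = 1/(2486 + 1550) = 1/4036 ≈ 0.00024777)
u = 4036*I*√371 (u = √(5174 - 5545)/(1/4036) = √(-371)*4036 = (I*√371)*4036 = 4036*I*√371 ≈ 77739.0*I)
z(130, -181)/O(72) + u/(-19003) = -181/147 + (4036*I*√371)/(-19003) = -181*1/147 + (4036*I*√371)*(-1/19003) = -181/147 - 4036*I*√371/19003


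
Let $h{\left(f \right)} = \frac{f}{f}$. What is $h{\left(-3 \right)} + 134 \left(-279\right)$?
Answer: $-37385$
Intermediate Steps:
$h{\left(f \right)} = 1$
$h{\left(-3 \right)} + 134 \left(-279\right) = 1 + 134 \left(-279\right) = 1 - 37386 = -37385$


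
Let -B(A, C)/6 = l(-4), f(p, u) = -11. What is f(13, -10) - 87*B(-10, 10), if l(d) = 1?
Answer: 511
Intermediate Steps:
B(A, C) = -6 (B(A, C) = -6*1 = -6)
f(13, -10) - 87*B(-10, 10) = -11 - 87*(-6) = -11 + 522 = 511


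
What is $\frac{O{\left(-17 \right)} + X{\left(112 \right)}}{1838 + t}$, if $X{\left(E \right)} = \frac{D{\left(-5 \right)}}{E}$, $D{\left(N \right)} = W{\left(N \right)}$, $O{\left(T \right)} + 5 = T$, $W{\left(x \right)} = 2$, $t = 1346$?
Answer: $- \frac{1231}{178304} \approx -0.0069039$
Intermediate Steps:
$O{\left(T \right)} = -5 + T$
$D{\left(N \right)} = 2$
$X{\left(E \right)} = \frac{2}{E}$
$\frac{O{\left(-17 \right)} + X{\left(112 \right)}}{1838 + t} = \frac{\left(-5 - 17\right) + \frac{2}{112}}{1838 + 1346} = \frac{-22 + 2 \cdot \frac{1}{112}}{3184} = \left(-22 + \frac{1}{56}\right) \frac{1}{3184} = \left(- \frac{1231}{56}\right) \frac{1}{3184} = - \frac{1231}{178304}$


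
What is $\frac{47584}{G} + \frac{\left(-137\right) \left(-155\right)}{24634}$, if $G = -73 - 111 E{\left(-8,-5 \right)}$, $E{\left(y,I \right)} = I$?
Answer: $\frac{591209763}{5936794} \approx 99.584$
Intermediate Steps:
$G = 482$ ($G = -73 - -555 = -73 + 555 = 482$)
$\frac{47584}{G} + \frac{\left(-137\right) \left(-155\right)}{24634} = \frac{47584}{482} + \frac{\left(-137\right) \left(-155\right)}{24634} = 47584 \cdot \frac{1}{482} + 21235 \cdot \frac{1}{24634} = \frac{23792}{241} + \frac{21235}{24634} = \frac{591209763}{5936794}$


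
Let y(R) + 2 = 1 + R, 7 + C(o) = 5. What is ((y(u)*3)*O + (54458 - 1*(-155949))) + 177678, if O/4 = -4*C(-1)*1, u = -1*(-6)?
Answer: 388565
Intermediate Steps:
C(o) = -2 (C(o) = -7 + 5 = -2)
u = 6
O = 32 (O = 4*(-4*(-2)*1) = 4*(8*1) = 4*8 = 32)
y(R) = -1 + R (y(R) = -2 + (1 + R) = -1 + R)
((y(u)*3)*O + (54458 - 1*(-155949))) + 177678 = (((-1 + 6)*3)*32 + (54458 - 1*(-155949))) + 177678 = ((5*3)*32 + (54458 + 155949)) + 177678 = (15*32 + 210407) + 177678 = (480 + 210407) + 177678 = 210887 + 177678 = 388565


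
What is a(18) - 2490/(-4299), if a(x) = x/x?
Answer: 2263/1433 ≈ 1.5792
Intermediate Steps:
a(x) = 1
a(18) - 2490/(-4299) = 1 - 2490/(-4299) = 1 - 2490*(-1)/4299 = 1 - 1*(-830/1433) = 1 + 830/1433 = 2263/1433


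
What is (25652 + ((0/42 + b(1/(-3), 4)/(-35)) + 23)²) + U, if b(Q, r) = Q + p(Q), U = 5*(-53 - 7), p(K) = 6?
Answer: 285256204/11025 ≈ 25874.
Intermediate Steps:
U = -300 (U = 5*(-60) = -300)
b(Q, r) = 6 + Q (b(Q, r) = Q + 6 = 6 + Q)
(25652 + ((0/42 + b(1/(-3), 4)/(-35)) + 23)²) + U = (25652 + ((0/42 + (6 + 1/(-3))/(-35)) + 23)²) - 300 = (25652 + ((0*(1/42) + (6 - ⅓)*(-1/35)) + 23)²) - 300 = (25652 + ((0 + (17/3)*(-1/35)) + 23)²) - 300 = (25652 + ((0 - 17/105) + 23)²) - 300 = (25652 + (-17/105 + 23)²) - 300 = (25652 + (2398/105)²) - 300 = (25652 + 5750404/11025) - 300 = 288563704/11025 - 300 = 285256204/11025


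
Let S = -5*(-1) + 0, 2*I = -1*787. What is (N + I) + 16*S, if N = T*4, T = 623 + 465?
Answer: 8077/2 ≈ 4038.5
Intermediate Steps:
I = -787/2 (I = (-1*787)/2 = (½)*(-787) = -787/2 ≈ -393.50)
S = 5 (S = 5 + 0 = 5)
T = 1088
N = 4352 (N = 1088*4 = 4352)
(N + I) + 16*S = (4352 - 787/2) + 16*5 = 7917/2 + 80 = 8077/2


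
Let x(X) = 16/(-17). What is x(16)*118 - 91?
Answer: -3435/17 ≈ -202.06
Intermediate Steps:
x(X) = -16/17 (x(X) = 16*(-1/17) = -16/17)
x(16)*118 - 91 = -16/17*118 - 91 = -1888/17 - 91 = -3435/17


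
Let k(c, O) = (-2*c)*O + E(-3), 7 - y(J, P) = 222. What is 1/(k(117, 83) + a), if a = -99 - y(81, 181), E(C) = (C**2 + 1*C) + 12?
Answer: -1/19288 ≈ -5.1846e-5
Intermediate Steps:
y(J, P) = -215 (y(J, P) = 7 - 1*222 = 7 - 222 = -215)
E(C) = 12 + C + C**2 (E(C) = (C**2 + C) + 12 = (C + C**2) + 12 = 12 + C + C**2)
k(c, O) = 18 - 2*O*c (k(c, O) = (-2*c)*O + (12 - 3 + (-3)**2) = -2*O*c + (12 - 3 + 9) = -2*O*c + 18 = 18 - 2*O*c)
a = 116 (a = -99 - 1*(-215) = -99 + 215 = 116)
1/(k(117, 83) + a) = 1/((18 - 2*83*117) + 116) = 1/((18 - 19422) + 116) = 1/(-19404 + 116) = 1/(-19288) = -1/19288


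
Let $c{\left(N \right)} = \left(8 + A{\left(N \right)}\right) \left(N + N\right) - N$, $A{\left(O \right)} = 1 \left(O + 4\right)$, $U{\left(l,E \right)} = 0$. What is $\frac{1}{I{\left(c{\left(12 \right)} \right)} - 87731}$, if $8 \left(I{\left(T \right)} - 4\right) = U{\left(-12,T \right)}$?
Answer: $- \frac{1}{87727} \approx -1.1399 \cdot 10^{-5}$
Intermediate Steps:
$A{\left(O \right)} = 4 + O$ ($A{\left(O \right)} = 1 \left(4 + O\right) = 4 + O$)
$c{\left(N \right)} = - N + 2 N \left(12 + N\right)$ ($c{\left(N \right)} = \left(8 + \left(4 + N\right)\right) \left(N + N\right) - N = \left(12 + N\right) 2 N - N = 2 N \left(12 + N\right) - N = - N + 2 N \left(12 + N\right)$)
$I{\left(T \right)} = 4$ ($I{\left(T \right)} = 4 + \frac{1}{8} \cdot 0 = 4 + 0 = 4$)
$\frac{1}{I{\left(c{\left(12 \right)} \right)} - 87731} = \frac{1}{4 - 87731} = \frac{1}{-87727} = - \frac{1}{87727}$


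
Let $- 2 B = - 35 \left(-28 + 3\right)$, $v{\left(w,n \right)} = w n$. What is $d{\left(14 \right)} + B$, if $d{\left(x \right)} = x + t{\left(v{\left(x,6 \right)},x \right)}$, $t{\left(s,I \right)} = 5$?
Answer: $- \frac{837}{2} \approx -418.5$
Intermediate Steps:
$v{\left(w,n \right)} = n w$
$B = - \frac{875}{2}$ ($B = - \frac{\left(-35\right) \left(-28 + 3\right)}{2} = - \frac{\left(-35\right) \left(-25\right)}{2} = \left(- \frac{1}{2}\right) 875 = - \frac{875}{2} \approx -437.5$)
$d{\left(x \right)} = 5 + x$ ($d{\left(x \right)} = x + 5 = 5 + x$)
$d{\left(14 \right)} + B = \left(5 + 14\right) - \frac{875}{2} = 19 - \frac{875}{2} = - \frac{837}{2}$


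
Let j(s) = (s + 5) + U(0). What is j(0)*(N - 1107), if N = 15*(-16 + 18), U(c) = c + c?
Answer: -5385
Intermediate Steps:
U(c) = 2*c
j(s) = 5 + s (j(s) = (s + 5) + 2*0 = (5 + s) + 0 = 5 + s)
N = 30 (N = 15*2 = 30)
j(0)*(N - 1107) = (5 + 0)*(30 - 1107) = 5*(-1077) = -5385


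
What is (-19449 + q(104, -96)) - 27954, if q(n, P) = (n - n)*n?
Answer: -47403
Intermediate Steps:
q(n, P) = 0 (q(n, P) = 0*n = 0)
(-19449 + q(104, -96)) - 27954 = (-19449 + 0) - 27954 = -19449 - 27954 = -47403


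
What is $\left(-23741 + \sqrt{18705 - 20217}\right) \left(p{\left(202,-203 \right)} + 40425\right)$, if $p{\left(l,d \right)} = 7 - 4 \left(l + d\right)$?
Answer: $-959991076 + 242616 i \sqrt{42} \approx -9.5999 \cdot 10^{8} + 1.5723 \cdot 10^{6} i$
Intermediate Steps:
$p{\left(l,d \right)} = 7 - 4 d - 4 l$ ($p{\left(l,d \right)} = 7 - 4 \left(d + l\right) = 7 - \left(4 d + 4 l\right) = 7 - 4 d - 4 l$)
$\left(-23741 + \sqrt{18705 - 20217}\right) \left(p{\left(202,-203 \right)} + 40425\right) = \left(-23741 + \sqrt{18705 - 20217}\right) \left(\left(7 - -812 - 808\right) + 40425\right) = \left(-23741 + \sqrt{-1512}\right) \left(\left(7 + 812 - 808\right) + 40425\right) = \left(-23741 + 6 i \sqrt{42}\right) \left(11 + 40425\right) = \left(-23741 + 6 i \sqrt{42}\right) 40436 = -959991076 + 242616 i \sqrt{42}$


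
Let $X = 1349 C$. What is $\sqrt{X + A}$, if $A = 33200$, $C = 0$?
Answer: $20 \sqrt{83} \approx 182.21$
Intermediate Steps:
$X = 0$ ($X = 1349 \cdot 0 = 0$)
$\sqrt{X + A} = \sqrt{0 + 33200} = \sqrt{33200} = 20 \sqrt{83}$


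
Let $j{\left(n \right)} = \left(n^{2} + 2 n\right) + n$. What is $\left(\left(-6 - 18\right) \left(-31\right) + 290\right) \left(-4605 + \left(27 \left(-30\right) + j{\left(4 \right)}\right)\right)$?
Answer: $-5570158$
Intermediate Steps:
$j{\left(n \right)} = n^{2} + 3 n$
$\left(\left(-6 - 18\right) \left(-31\right) + 290\right) \left(-4605 + \left(27 \left(-30\right) + j{\left(4 \right)}\right)\right) = \left(\left(-6 - 18\right) \left(-31\right) + 290\right) \left(-4605 + \left(27 \left(-30\right) + 4 \left(3 + 4\right)\right)\right) = \left(\left(-24\right) \left(-31\right) + 290\right) \left(-4605 + \left(-810 + 4 \cdot 7\right)\right) = \left(744 + 290\right) \left(-4605 + \left(-810 + 28\right)\right) = 1034 \left(-4605 - 782\right) = 1034 \left(-5387\right) = -5570158$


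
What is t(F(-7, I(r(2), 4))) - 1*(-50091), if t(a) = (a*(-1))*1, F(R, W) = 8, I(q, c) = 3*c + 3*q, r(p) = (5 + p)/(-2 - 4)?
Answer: 50083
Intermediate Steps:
r(p) = -⅚ - p/6 (r(p) = (5 + p)/(-6) = (5 + p)*(-⅙) = -⅚ - p/6)
t(a) = -a (t(a) = -a*1 = -a)
t(F(-7, I(r(2), 4))) - 1*(-50091) = -1*8 - 1*(-50091) = -8 + 50091 = 50083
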